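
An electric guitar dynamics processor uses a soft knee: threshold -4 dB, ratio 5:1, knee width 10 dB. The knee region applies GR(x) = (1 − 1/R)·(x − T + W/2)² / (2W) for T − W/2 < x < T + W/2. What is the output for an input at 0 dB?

-3.24 dB

x − T + W/2 = 0 − (-4) + 5 = 9.
GR = (1 − 1/5) × 9² / 20 = 0.8 × 81 / 20 = 3.24 dB.
Output = 0 − 3.24 = -3.24 dB.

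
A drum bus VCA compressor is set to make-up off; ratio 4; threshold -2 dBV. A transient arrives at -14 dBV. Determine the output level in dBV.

-14 dBV

-14 dBV is 12 dB below the -2 dBV threshold, so no gain reduction is applied.
Output = input = -14 dBV.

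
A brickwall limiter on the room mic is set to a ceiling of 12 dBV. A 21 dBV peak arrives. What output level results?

A brickwall limiter is an ∞:1 compressor: any input above the ceiling is clamped to 12 dBV.

12 dBV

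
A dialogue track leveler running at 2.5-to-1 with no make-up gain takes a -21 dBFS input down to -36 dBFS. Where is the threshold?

-46 dBFS

Gain reduction = -21 − (-36) = 15 dB; output overshoot = GR / (R − 1) = 15 / 1.5 = 10 dB.
Threshold = output − output overshoot = -36 − 10 = -46 dBFS.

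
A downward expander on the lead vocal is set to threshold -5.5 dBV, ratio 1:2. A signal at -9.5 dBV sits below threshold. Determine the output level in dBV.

Undershoot = (-5.5) − (-9.5) = 4 dB.
At 1:2, that expands to 8 dB under threshold.
Output = -5.5 − 8 = -13.5 dBV.

-13.5 dBV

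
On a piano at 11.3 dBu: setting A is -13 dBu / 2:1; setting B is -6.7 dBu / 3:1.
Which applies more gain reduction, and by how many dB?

A: 24.3 dB over, compressed to 12.15 dB over, so 12.15 dB of GR.
B: 18 dB over, compressed to 6 dB over, so 12 dB of GR.
A reduces 0.15 dB more.

A, by 0.15 dB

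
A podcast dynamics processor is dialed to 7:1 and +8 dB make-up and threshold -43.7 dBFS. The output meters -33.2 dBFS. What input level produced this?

-26.2 dBFS

Remove make-up: -33.2 − 8 = -41.2 dBFS.
That's 2.5 dB above the -43.7 dBFS threshold.
Undo the ratio: input overshoot = 2.5 × 7 = 17.5 dB, giving input = -26.2 dBFS.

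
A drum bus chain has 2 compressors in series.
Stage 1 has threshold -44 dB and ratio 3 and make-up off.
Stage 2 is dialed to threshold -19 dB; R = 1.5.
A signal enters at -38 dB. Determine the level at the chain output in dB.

Stage 1: overshoot 6 dB → 6/3 = 2 dB → -42 dB.
Stage 2: -42 dB ≤ -19 dB, so stage 2 doesn't engage; output -42 dB.

-42 dB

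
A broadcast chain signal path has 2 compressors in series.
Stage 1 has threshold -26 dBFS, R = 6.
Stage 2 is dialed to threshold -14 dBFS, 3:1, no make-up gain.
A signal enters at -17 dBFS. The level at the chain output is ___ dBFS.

-24.5 dBFS

Stage 1: 9 dB above -26 dBFS, reduced 6:1 to 1.5 dB above → -24.5 dBFS.
Stage 2: -24.5 dBFS is at or below the -14 dBFS threshold — no compression; output -24.5 dBFS.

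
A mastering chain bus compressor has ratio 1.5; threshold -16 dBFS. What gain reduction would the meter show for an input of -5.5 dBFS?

3.5 dB

-5.5 dBFS exceeds the threshold by 10.5 dB.
After 1.5:1 compression the overshoot becomes 10.5/1.5 = 7 dB.
So the signal is attenuated by 10.5 − 7 = 3.5 dB.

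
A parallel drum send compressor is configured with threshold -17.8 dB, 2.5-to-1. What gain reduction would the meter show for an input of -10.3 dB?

-10.3 dB exceeds the threshold by 7.5 dB.
A 2.5:1 ratio leaves 3 dB of that excess.
So the signal is attenuated by 7.5 − 3 = 4.5 dB.

4.5 dB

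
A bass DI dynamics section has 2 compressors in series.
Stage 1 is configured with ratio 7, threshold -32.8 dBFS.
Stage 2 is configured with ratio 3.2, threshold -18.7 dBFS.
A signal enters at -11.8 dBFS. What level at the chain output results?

-29.8 dBFS

Stage 1: 21 dB above -32.8 dBFS, reduced 7:1 to 3 dB above → -29.8 dBFS.
Stage 2: -29.8 dBFS is at or below the -18.7 dBFS threshold — no compression; output -29.8 dBFS.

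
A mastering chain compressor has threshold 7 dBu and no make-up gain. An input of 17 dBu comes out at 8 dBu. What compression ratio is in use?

10:1

Input overshoot = 17 − 7 = 10 dB; output overshoot = 8 − 7 = 1 dB.
Ratio = 10 / 1 = 10.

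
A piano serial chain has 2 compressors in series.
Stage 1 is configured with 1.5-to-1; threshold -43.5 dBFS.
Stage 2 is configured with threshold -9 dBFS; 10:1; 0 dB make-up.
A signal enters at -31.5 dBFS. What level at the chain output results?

-35.5 dBFS

Stage 1: overshoot 12 dB → 12/1.5 = 8 dB → -35.5 dBFS.
Stage 2: below threshold (-35.5 ≤ -9); passes unchanged; output -35.5 dBFS.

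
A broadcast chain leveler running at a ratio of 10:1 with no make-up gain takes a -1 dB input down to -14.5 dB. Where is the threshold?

Let T be the threshold. Output overshoot = (input overshoot)/R, so -14.5 − T = (-1 − T)/10.
10·(-14.5 − T) = -1 − T → 9·T = -145 − (-1) = -144.
T = -144/9 = -16 dB.

-16 dB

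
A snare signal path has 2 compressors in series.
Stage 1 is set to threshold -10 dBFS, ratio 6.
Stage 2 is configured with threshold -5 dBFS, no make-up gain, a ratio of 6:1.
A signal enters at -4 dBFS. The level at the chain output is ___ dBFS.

Stage 1: -4 dBFS is 6 dB over -10 dBFS; at 6:1 that becomes 1 dB over, giving -9 dBFS.
Stage 2: -9 dBFS ≤ -5 dBFS, so stage 2 doesn't engage; output -9 dBFS.

-9 dBFS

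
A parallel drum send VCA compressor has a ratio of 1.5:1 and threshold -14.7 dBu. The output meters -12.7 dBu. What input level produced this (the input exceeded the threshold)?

The compressed level sits -12.7 − (-14.7) = 2 dB over threshold.
Input overshoot = R × output overshoot = 3 dB → input = -14.7 + 3 = -11.7 dBu.

-11.7 dBu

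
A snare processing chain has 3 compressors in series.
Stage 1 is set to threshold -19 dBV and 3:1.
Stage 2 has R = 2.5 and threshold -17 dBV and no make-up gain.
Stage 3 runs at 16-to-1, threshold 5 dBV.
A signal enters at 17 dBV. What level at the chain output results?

Stage 1: 36 dB above -19 dBV, reduced 3:1 to 12 dB above → -7 dBV.
Stage 2: overshoot 10 dB → 10/2.5 = 4 dB → -13 dBV.
Stage 3: -13 dBV is at or below the 5 dBV threshold — no compression; output -13 dBV.

-13 dBV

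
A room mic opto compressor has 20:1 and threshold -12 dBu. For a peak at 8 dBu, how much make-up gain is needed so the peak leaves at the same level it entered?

19 dB

Overshoot 20 dB → 20/20 = 1 dB after compression, so the compressed level is -12 + 1 = -11 dBu.
Make-up = target − compressed = 8 − (-11) = 19 dB.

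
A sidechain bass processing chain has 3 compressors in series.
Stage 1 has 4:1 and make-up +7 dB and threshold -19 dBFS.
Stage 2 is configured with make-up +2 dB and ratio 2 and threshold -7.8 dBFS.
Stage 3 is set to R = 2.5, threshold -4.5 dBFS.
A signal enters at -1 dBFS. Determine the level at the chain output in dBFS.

Stage 1: overshoot 18 dB → 18/4 = 4.5 dB → -14.5 dBFS; +7 dB make-up → -7.5 dBFS.
Stage 2: overshoot 0.3 dB → 0.3/2 = 0.15 dB → -7.65 dBFS; +2 dB make-up → -5.65 dBFS.
Stage 3: -5.65 dBFS ≤ -4.5 dBFS, so stage 3 doesn't engage; output -5.65 dBFS.

-5.65 dBFS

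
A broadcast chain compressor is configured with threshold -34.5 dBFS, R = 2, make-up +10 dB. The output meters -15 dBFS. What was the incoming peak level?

Before make-up, the level was -15 − 10 = -25 dBFS.
That's 9.5 dB above the -34.5 dBFS threshold.
Input overshoot = R × output overshoot = 19 dB → input = -34.5 + 19 = -15.5 dBFS.

-15.5 dBFS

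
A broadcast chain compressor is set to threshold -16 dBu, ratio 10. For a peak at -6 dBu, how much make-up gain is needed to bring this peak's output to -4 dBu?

The peak compresses to -16 + 10/10 = -15 dBu.
To reach -4 dBu requires -4 − (-15) = 11 dB of make-up.

11 dB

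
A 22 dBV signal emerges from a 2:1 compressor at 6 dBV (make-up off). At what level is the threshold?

Input is 32 dB above T (since output overshoot × R = input overshoot: (6 − T)·2 = 22 − T gives T = -10 dBV).
Check: -10 + (22 − (-10))/2 = -10 + 16 = 6 dBV. ✓

-10 dBV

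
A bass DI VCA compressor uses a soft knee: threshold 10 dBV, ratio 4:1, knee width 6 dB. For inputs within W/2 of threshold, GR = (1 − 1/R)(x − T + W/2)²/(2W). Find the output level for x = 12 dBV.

x − T + W/2 = 12 − 10 + 3 = 5.
GR = (1 − 1/4) × 5² / 12 = 0.75 × 25 / 12 = 1.5625 dB.
Output = 12 − 1.5625 = 10.4375 dBV.

10.4375 dBV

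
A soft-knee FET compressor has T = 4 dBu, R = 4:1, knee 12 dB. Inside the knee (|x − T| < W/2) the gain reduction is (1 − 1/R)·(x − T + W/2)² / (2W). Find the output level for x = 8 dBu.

x − T + W/2 = 8 − 4 + 6 = 10.
GR = (1 − 1/4) × 10² / 24 = 0.75 × 100 / 24 = 3.125 dB.
Output = 8 − 3.125 = 4.875 dBu.

4.875 dBu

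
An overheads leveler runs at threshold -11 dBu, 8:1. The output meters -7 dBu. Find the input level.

The compressed level sits -7 − (-11) = 4 dB over threshold.
Undo the ratio: input overshoot = 4 × 8 = 32 dB, giving input = 21 dBu.

21 dBu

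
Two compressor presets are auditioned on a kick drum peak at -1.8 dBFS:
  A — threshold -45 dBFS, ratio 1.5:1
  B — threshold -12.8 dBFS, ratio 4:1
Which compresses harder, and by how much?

A, by 6.15 dB

A: 43.2 dB over, compressed to 28.8 dB over, so 14.4 dB of GR.
B: 11 dB over, compressed to 2.75 dB over, so 8.25 dB of GR.
A applies 6.15 dB more gain reduction.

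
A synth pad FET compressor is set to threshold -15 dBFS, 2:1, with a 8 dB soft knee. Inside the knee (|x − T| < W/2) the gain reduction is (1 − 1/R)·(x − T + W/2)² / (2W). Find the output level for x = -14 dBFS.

x − T + W/2 = -14 − (-15) + 4 = 5.
GR = (1 − 1/2) × 5² / 16 = 0.5 × 25 / 16 = 0.78125 dB.
Output = -14 − 0.78125 = -14.78125 dBFS.

-14.78125 dBFS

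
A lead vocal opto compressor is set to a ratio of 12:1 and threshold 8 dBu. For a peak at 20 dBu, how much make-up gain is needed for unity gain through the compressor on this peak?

11 dB

Without make-up, output = threshold + overshoot/12 = 8 + 1 = 9 dBu.
Gap to target: 11 dB.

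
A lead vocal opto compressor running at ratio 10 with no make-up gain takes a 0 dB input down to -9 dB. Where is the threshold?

-10 dB

Let T be the threshold. Output overshoot = (input overshoot)/R, so -9 − T = (0 − T)/10.
10·(-9 − T) = 0 − T → 9·T = -90 − 0 = -90.
T = -90/9 = -10 dB.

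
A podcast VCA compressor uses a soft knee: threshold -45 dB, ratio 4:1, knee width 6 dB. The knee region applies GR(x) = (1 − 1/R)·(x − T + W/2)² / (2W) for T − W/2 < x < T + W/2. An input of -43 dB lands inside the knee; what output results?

x − T + W/2 = -43 − (-45) + 3 = 5.
GR = (1 − 1/4) × 5² / 12 = 0.75 × 25 / 12 = 1.5625 dB.
Output = -43 − 1.5625 = -44.5625 dB.

-44.5625 dB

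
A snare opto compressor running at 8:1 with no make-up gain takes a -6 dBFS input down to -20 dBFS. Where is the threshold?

Input is 16 dB above T (since output overshoot × R = input overshoot: (-20 − T)·8 = -6 − T gives T = -22 dBFS).
Check: -22 + (-6 − (-22))/8 = -22 + 2 = -20 dBFS. ✓

-22 dBFS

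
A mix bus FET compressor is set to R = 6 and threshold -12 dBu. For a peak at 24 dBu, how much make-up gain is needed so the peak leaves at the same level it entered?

30 dB

Without make-up, output = threshold + overshoot/6 = -12 + 6 = -6 dBu.
Gap to target: 30 dB.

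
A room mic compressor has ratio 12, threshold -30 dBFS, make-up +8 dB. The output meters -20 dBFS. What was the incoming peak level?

-6 dBFS

Stripping the +8 dB make-up gives -28 dBFS at the gain stage.
Post-compression overshoot = -28 − (-30) = 2 dB.
Before 12:1 compression the overshoot was 2 × 12 = 24 dB, so input = -30 + 24 = -6 dBFS.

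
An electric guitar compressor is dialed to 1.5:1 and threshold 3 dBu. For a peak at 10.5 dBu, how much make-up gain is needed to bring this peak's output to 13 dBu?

Without make-up, output = threshold + overshoot/1.5 = 3 + 5 = 8 dBu.
Gap to target: 5 dB.

5 dB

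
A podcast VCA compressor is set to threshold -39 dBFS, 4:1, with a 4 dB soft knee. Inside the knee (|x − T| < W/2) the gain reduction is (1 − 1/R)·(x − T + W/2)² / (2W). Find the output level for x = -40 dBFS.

-40.09375 dBFS

x − T + W/2 = -40 − (-39) + 2 = 1.
GR = (1 − 1/4) × 1² / 8 = 0.75 × 1 / 8 = 0.09375 dB.
Output = -40 − 0.09375 = -40.09375 dBFS.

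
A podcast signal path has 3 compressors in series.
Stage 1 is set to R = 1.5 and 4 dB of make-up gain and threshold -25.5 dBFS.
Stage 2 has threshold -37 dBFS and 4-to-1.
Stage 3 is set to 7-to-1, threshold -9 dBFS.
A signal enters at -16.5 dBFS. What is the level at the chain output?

Stage 1: overshoot 9 dB → 9/1.5 = 6 dB → -19.5 dBFS; +4 dB make-up → -15.5 dBFS.
Stage 2: 21.5 dB above -37 dBFS, reduced 4:1 to 5.375 dB above → -31.625 dBFS.
Stage 3: below threshold (-31.625 ≤ -9); passes unchanged; output -31.625 dBFS.

-31.625 dBFS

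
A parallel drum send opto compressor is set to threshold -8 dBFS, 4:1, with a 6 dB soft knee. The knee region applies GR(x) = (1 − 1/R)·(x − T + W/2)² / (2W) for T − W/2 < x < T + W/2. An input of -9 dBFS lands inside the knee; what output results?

x − T + W/2 = -9 − (-8) + 3 = 2.
GR = (1 − 1/4) × 2² / 12 = 0.75 × 4 / 12 = 0.25 dB.
Output = -9 − 0.25 = -9.25 dBFS.

-9.25 dBFS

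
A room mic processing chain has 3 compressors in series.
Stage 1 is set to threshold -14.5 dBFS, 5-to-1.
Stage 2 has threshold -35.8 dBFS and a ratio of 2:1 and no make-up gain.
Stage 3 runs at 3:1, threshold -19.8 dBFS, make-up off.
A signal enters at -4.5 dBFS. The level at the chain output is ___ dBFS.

-24.15 dBFS

Stage 1: 10 dB above -14.5 dBFS, reduced 5:1 to 2 dB above → -12.5 dBFS.
Stage 2: -12.5 dBFS is 23.3 dB over -35.8 dBFS; at 2:1 that becomes 11.65 dB over, giving -24.15 dBFS.
Stage 3: -24.15 dBFS is at or below the -19.8 dBFS threshold — no compression; output -24.15 dBFS.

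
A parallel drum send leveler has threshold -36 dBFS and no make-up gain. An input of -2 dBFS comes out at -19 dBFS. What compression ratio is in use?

2:1

Input overshoot = -2 − (-36) = 34 dB; output overshoot = -19 − (-36) = 17 dB.
Ratio = 34 / 17 = 2.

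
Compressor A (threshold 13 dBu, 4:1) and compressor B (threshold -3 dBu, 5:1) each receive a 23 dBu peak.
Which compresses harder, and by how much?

A: overshoot 10 dB → output overshoot 2.5 dB → GR 7.5 dB.
B: overshoot 26 dB → output overshoot 5.2 dB → GR 20.8 dB.
B applies 13.3 dB more gain reduction.

B, by 13.3 dB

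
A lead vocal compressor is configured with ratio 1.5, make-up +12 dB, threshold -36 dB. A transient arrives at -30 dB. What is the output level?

The input is 6 dB above the -36 dB threshold.
1.5:1 compression reduces that to 6/1.5 = 4 dB over.
Output = -36 + 4 = -32 dB; make-up adds 12 dB, giving -20 dB.

-20 dB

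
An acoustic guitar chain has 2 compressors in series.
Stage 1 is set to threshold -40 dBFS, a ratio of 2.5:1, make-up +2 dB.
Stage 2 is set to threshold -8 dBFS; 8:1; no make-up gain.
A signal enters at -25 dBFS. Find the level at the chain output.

Stage 1: -25 dBFS is 15 dB over -40 dBFS; at 2.5:1 that becomes 6 dB over, giving -34 dBFS; +2 dB make-up → -32 dBFS.
Stage 2: -32 dBFS is at or below the -8 dBFS threshold — no compression; output -32 dBFS.

-32 dBFS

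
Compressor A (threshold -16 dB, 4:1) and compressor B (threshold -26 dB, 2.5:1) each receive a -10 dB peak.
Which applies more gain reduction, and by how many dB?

B, by 5.1 dB

A: 6 dB over, compressed to 1.5 dB over, so 4.5 dB of GR.
B: 16 dB over, compressed to 6.4 dB over, so 9.6 dB of GR.
B applies 5.1 dB more gain reduction.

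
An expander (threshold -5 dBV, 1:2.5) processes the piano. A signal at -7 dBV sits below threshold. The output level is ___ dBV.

Below threshold, a 1:2.5 expander applies gain = (2.5−1)×(T − x) of attenuation.
(2.5−1) × 2 = 3 dB, so output = -7 − 3 = -10 dBV.

-10 dBV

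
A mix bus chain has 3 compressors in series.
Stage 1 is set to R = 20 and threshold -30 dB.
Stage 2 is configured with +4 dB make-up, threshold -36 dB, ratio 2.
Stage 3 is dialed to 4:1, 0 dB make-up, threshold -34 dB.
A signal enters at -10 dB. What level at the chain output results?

Stage 1: overshoot 20 dB → 20/20 = 1 dB → -29 dB.
Stage 2: -29 dB is 7 dB over -36 dB; at 2:1 that becomes 3.5 dB over, giving -32.5 dB; +4 dB make-up → -28.5 dB.
Stage 3: overshoot 5.5 dB → 5.5/4 = 1.375 dB → -32.625 dB.

-32.625 dB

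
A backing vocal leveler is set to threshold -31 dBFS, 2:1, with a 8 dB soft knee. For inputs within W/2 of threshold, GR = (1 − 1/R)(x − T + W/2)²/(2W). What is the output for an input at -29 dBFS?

-30.125 dBFS

x − T + W/2 = -29 − (-31) + 4 = 6.
GR = (1 − 1/2) × 6² / 16 = 0.5 × 36 / 16 = 1.125 dB.
Output = -29 − 1.125 = -30.125 dBFS.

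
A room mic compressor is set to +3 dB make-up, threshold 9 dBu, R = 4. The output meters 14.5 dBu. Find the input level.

Before make-up, the level was 14.5 − 3 = 11.5 dBu.
The compressed level sits 11.5 − 9 = 2.5 dB over threshold.
Before 4:1 compression the overshoot was 2.5 × 4 = 10 dB, so input = 9 + 10 = 19 dBu.

19 dBu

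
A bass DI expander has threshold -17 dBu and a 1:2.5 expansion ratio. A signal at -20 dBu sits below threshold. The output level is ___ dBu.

Undershoot = (-17) − (-20) = 3 dB.
At 1:2.5, that expands to 7.5 dB under threshold.
Output = -17 − 7.5 = -24.5 dBu.

-24.5 dBu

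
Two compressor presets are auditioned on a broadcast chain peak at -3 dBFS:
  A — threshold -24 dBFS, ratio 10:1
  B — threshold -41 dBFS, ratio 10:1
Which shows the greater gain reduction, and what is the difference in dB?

B, by 15.3 dB

A: overshoot 21 dB → output overshoot 2.1 dB → GR 18.9 dB.
B: overshoot 38 dB → output overshoot 3.8 dB → GR 34.2 dB.
B reduces 15.3 dB more.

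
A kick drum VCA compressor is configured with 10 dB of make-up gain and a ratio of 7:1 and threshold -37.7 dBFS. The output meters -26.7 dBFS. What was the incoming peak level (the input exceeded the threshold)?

-30.7 dBFS

Before make-up, the level was -26.7 − 10 = -36.7 dBFS.
That's 1 dB above the -37.7 dBFS threshold.
Before 7:1 compression the overshoot was 1 × 7 = 7 dB, so input = -37.7 + 7 = -30.7 dBFS.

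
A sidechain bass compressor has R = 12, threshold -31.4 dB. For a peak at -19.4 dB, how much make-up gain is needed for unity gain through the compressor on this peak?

11 dB

The peak compresses to -31.4 + 12/12 = -30.4 dB.
To reach -19.4 dB requires -19.4 − (-30.4) = 11 dB of make-up.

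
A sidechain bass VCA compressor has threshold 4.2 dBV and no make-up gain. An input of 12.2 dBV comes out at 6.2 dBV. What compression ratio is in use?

Input overshoot = 12.2 − 4.2 = 8 dB; output overshoot = 6.2 − 4.2 = 2 dB.
Ratio = 8 / 2 = 4.

4:1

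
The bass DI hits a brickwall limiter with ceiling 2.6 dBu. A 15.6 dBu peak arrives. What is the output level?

The limiter clamps the peak to its 2.6 dBu ceiling.

2.6 dBu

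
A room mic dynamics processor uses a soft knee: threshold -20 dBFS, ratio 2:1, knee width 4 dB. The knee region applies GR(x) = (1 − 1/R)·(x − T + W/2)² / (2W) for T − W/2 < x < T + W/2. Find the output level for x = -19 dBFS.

x − T + W/2 = -19 − (-20) + 2 = 3.
GR = (1 − 1/2) × 3² / 8 = 0.5 × 9 / 8 = 0.5625 dB.
Output = -19 − 0.5625 = -19.5625 dBFS.

-19.5625 dBFS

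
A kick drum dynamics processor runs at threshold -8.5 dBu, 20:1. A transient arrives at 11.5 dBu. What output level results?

-7.5 dBu

The input is 20 dB above the -8.5 dBu threshold.
20:1 compression reduces that to 20/20 = 1 dB over.
Output = -8.5 + 1 = -7.5 dBu.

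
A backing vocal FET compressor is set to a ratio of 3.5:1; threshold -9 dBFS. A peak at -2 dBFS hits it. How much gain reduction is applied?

5 dB

-2 dBFS exceeds the threshold by 7 dB.
A 3.5:1 ratio leaves 2 dB of that excess.
GR = overshoot in − overshoot out = 7 − 2 = 5 dB.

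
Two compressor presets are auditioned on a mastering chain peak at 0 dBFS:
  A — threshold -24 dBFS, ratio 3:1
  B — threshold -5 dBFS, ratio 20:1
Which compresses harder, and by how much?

A: overshoot 24 dB → output overshoot 8 dB → GR 16 dB.
B: overshoot 5 dB → output overshoot 0.25 dB → GR 4.75 dB.
A applies 11.25 dB more gain reduction.

A, by 11.25 dB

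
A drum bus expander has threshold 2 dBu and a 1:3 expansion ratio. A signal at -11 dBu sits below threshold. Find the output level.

-37 dBu

The input is 13 dB below the 2 dBu threshold.
A 1:3 expander multiplies undershoot by 3: 13 × 3 = 39 dB below threshold.
Output = 2 − 39 = -37 dBu.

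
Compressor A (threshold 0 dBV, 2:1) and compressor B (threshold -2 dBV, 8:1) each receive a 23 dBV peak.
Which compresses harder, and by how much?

B, by 10.375 dB

A: overshoot 23 dB → output overshoot 11.5 dB → GR 11.5 dB.
B: overshoot 25 dB → output overshoot 3.125 dB → GR 21.875 dB.
Difference: 10.375 dB in favour of B.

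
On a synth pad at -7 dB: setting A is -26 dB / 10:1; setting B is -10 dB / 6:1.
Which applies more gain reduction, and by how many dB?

A: GR = 19 − 19/10 = 17.1 dB.
B: GR = 3 − 3/6 = 2.5 dB.
A reduces 14.6 dB more.

A, by 14.6 dB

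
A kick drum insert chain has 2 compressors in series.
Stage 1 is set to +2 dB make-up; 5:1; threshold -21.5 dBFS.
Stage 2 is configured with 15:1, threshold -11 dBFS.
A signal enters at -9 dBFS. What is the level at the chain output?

Stage 1: 12.5 dB above -21.5 dBFS, reduced 5:1 to 2.5 dB above → -19 dBFS; +2 dB make-up → -17 dBFS.
Stage 2: -17 dBFS is at or below the -11 dBFS threshold — no compression; output -17 dBFS.

-17 dBFS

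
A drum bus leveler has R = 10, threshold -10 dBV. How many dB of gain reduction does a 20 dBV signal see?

Overshoot = 20 − (-10) = 30 dB.
At 10:1, output sits 30/10 = 3 dB above threshold.
So the signal is attenuated by 30 − 3 = 27 dB.

27 dB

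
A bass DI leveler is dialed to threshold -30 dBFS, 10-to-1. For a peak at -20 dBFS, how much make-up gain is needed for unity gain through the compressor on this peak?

9 dB

Overshoot 10 dB → 10/10 = 1 dB after compression, so the compressed level is -30 + 1 = -29 dBFS.
Make-up = target − compressed = -20 − (-29) = 9 dB.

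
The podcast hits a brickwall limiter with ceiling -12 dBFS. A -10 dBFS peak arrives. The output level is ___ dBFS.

-12 dBFS

The limiter clamps the peak to its -12 dBFS ceiling.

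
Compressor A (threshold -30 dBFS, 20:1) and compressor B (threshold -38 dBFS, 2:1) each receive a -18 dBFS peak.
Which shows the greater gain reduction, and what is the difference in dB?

A, by 1.4 dB

A: GR = 12 − 12/20 = 11.4 dB.
B: GR = 20 − 20/2 = 10 dB.
A applies 1.4 dB more gain reduction.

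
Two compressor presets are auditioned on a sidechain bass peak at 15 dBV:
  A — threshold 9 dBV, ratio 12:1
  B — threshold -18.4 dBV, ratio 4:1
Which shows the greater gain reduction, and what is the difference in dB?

A: GR = 6 − 6/12 = 5.5 dB.
B: GR = 33.4 − 33.4/4 = 25.05 dB.
B reduces 19.55 dB more.

B, by 19.55 dB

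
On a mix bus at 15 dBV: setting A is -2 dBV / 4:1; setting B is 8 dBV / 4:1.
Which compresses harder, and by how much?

A, by 7.5 dB

A: overshoot 17 dB → output overshoot 4.25 dB → GR 12.75 dB.
B: overshoot 7 dB → output overshoot 1.75 dB → GR 5.25 dB.
Difference: 7.5 dB in favour of A.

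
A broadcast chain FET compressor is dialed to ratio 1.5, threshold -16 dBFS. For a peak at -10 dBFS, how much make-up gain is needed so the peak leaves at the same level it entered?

2 dB

The peak compresses to -16 + 6/1.5 = -12 dBFS.
To reach -10 dBFS requires -10 − (-12) = 2 dB of make-up.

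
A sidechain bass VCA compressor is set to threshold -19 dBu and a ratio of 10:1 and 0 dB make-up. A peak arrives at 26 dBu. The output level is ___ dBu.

-14.5 dBu

Overshoot: 26 − (-19) = 45 dB.
10:1 compression reduces that to 45/10 = 4.5 dB over.
That puts the output at -14.5 dBu.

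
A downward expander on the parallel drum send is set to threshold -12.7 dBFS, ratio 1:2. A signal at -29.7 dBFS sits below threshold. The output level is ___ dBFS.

-46.7 dBFS

Below threshold, a 1:2 expander applies gain = (2−1)×(T − x) of attenuation.
(2−1) × 17 = 17 dB, so output = -29.7 − 17 = -46.7 dBFS.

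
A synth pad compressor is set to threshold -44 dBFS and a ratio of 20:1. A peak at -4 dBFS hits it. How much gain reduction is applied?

Overshoot = -4 − (-44) = 40 dB.
After 20:1 compression the overshoot becomes 40/20 = 2 dB.
So the signal is attenuated by 40 − 2 = 38 dB.

38 dB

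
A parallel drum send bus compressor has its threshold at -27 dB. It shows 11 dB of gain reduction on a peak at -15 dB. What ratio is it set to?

Input overshoot = -15 − (-27) = 12 dB.
Output overshoot = 12 − 11 = 1 dB.
Ratio = input overshoot / output overshoot = 12 / 1 = 12.

12:1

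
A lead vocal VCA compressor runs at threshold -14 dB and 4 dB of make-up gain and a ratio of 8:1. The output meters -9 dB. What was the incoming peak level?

Remove make-up: -9 − 4 = -13 dB.
The compressed level sits -13 − (-14) = 1 dB over threshold.
Before 8:1 compression the overshoot was 1 × 8 = 8 dB, so input = -14 + 8 = -6 dB.

-6 dB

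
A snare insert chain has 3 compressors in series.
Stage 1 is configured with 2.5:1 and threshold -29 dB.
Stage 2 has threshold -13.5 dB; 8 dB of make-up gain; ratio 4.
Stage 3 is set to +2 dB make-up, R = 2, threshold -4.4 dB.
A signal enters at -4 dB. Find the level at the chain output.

-9 dB

Stage 1: overshoot 25 dB → 25/2.5 = 10 dB → -19 dB.
Stage 2: -19 dB ≤ -13.5 dB, so stage 2 doesn't engage; make-up brings it to -11 dB.
Stage 3: -11 dB ≤ -4.4 dB, so stage 3 doesn't engage; make-up brings it to -9 dB.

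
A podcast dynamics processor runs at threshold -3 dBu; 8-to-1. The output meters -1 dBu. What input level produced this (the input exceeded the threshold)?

13 dBu

The compressed level sits -1 − (-3) = 2 dB over threshold.
Input overshoot = R × output overshoot = 16 dB → input = -3 + 16 = 13 dBu.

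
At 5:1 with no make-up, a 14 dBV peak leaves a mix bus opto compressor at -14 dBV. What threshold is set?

-21 dBV

Let T be the threshold. Output overshoot = (input overshoot)/R, so -14 − T = (14 − T)/5.
5·(-14 − T) = 14 − T → 4·T = -70 − 14 = -84.
T = -84/4 = -21 dBV.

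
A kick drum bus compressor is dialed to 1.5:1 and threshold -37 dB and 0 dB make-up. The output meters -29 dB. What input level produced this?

Post-compression overshoot = -29 − (-37) = 8 dB.
Before 1.5:1 compression the overshoot was 8 × 1.5 = 12 dB, so input = -37 + 12 = -25 dB.

-25 dB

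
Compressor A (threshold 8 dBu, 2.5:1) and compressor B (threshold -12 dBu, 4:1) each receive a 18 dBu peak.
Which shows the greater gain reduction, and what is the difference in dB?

B, by 16.5 dB

A: 10 dB over, compressed to 4 dB over, so 6 dB of GR.
B: 30 dB over, compressed to 7.5 dB over, so 22.5 dB of GR.
B reduces 16.5 dB more.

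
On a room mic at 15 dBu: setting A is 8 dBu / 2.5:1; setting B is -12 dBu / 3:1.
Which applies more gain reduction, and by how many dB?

A: overshoot 7 dB → output overshoot 2.8 dB → GR 4.2 dB.
B: overshoot 27 dB → output overshoot 9 dB → GR 18 dB.
B reduces 13.8 dB more.

B, by 13.8 dB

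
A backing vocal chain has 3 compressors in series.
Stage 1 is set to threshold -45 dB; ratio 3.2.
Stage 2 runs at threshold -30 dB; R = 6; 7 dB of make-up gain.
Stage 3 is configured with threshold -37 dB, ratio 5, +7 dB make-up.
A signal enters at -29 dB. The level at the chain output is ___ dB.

Stage 1: -29 dB is 16 dB over -45 dB; at 3.2:1 that becomes 5 dB over, giving -40 dB.
Stage 2: -40 dB is at or below the -30 dB threshold — no compression; make-up brings it to -33 dB.
Stage 3: -33 dB is 4 dB over -37 dB; at 5:1 that becomes 0.8 dB over, giving -36.2 dB; +7 dB make-up → -29.2 dB.

-29.2 dB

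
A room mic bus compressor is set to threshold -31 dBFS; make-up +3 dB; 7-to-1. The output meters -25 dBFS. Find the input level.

Remove make-up: -25 − 3 = -28 dBFS.
Post-compression overshoot = -28 − (-31) = 3 dB.
Before 7:1 compression the overshoot was 3 × 7 = 21 dB, so input = -31 + 21 = -10 dBFS.

-10 dBFS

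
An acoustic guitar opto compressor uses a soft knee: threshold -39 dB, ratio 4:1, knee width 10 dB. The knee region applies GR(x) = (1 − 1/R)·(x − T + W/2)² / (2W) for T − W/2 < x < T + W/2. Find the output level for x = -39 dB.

x − T + W/2 = -39 − (-39) + 5 = 5.
GR = (1 − 1/4) × 5² / 20 = 0.75 × 25 / 20 = 0.9375 dB.
Output = -39 − 0.9375 = -39.9375 dB.

-39.9375 dB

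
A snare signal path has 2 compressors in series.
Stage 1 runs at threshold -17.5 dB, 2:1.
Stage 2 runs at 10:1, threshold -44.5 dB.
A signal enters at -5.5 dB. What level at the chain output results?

Stage 1: -5.5 dB is 12 dB over -17.5 dB; at 2:1 that becomes 6 dB over, giving -11.5 dB.
Stage 2: overshoot 33 dB → 33/10 = 3.3 dB → -41.2 dB.

-41.2 dB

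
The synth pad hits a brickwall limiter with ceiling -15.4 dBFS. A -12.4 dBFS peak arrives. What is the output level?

-15.4 dBFS

A brickwall limiter is an ∞:1 compressor: any input above the ceiling is clamped to -15.4 dBFS.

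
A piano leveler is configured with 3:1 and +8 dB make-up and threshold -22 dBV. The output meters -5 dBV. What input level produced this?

Remove make-up: -5 − 8 = -13 dBV.
That's 9 dB above the -22 dBV threshold.
Before 3:1 compression the overshoot was 9 × 3 = 27 dB, so input = -22 + 27 = 5 dBV.

5 dBV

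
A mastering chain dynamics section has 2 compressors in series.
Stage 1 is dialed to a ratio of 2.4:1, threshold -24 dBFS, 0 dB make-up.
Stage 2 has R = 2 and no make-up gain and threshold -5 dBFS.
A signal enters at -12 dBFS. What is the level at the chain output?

Stage 1: overshoot 12 dB → 12/2.4 = 5 dB → -19 dBFS.
Stage 2: -19 dBFS is at or below the -5 dBFS threshold — no compression; output -19 dBFS.

-19 dBFS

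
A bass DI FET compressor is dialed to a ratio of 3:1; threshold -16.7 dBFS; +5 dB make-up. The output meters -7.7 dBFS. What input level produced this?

Before make-up, the level was -7.7 − 5 = -12.7 dBFS.
The compressed level sits -12.7 − (-16.7) = 4 dB over threshold.
Undo the ratio: input overshoot = 4 × 3 = 12 dB, giving input = -4.7 dBFS.

-4.7 dBFS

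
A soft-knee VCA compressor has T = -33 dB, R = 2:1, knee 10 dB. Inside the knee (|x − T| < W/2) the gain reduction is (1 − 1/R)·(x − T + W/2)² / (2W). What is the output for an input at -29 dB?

-31.025 dB

x − T + W/2 = -29 − (-33) + 5 = 9.
GR = (1 − 1/2) × 9² / 20 = 0.5 × 81 / 20 = 2.025 dB.
Output = -29 − 2.025 = -31.025 dB.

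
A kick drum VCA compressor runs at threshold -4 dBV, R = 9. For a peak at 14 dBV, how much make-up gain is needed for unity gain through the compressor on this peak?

16 dB

Without make-up, output = threshold + overshoot/9 = -4 + 2 = -2 dBV.
Gap to target: 16 dB.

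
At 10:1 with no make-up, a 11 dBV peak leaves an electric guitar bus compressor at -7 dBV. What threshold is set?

-9 dBV

Gain reduction = 11 − (-7) = 18 dB; output overshoot = GR / (R − 1) = 18 / 9 = 2 dB.
Threshold = output − output overshoot = -7 − 2 = -9 dBV.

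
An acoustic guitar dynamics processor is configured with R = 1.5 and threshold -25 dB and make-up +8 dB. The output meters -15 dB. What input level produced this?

Stripping the +8 dB make-up gives -23 dB at the gain stage.
Post-compression overshoot = -23 − (-25) = 2 dB.
Input overshoot = R × output overshoot = 3 dB → input = -25 + 3 = -22 dB.

-22 dB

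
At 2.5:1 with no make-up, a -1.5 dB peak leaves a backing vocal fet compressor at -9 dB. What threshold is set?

Gain reduction = -1.5 − (-9) = 7.5 dB; output overshoot = GR / (R − 1) = 7.5 / 1.5 = 5 dB.
Threshold = output − output overshoot = -9 − 5 = -14 dB.

-14 dB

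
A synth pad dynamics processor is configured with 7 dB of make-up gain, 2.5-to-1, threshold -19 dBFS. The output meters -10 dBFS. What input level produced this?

-14 dBFS

Remove make-up: -10 − 7 = -17 dBFS.
That's 2 dB above the -19 dBFS threshold.
Input overshoot = R × output overshoot = 5 dB → input = -19 + 5 = -14 dBFS.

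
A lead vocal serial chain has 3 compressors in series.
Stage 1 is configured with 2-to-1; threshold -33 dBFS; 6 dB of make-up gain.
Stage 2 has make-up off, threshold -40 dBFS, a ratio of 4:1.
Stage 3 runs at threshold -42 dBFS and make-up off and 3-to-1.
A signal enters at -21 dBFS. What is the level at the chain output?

Stage 1: overshoot 12 dB → 12/2 = 6 dB → -27 dBFS; +6 dB make-up → -21 dBFS.
Stage 2: -21 dBFS is 19 dB over -40 dBFS; at 4:1 that becomes 4.75 dB over, giving -35.25 dBFS.
Stage 3: overshoot 6.75 dB → 6.75/3 = 2.25 dB → -39.75 dBFS.

-39.75 dBFS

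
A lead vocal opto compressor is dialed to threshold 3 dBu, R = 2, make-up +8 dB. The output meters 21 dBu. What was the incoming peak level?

Remove make-up: 21 − 8 = 13 dBu.
That's 10 dB above the 3 dBu threshold.
Before 2:1 compression the overshoot was 10 × 2 = 20 dB, so input = 3 + 20 = 23 dBu.

23 dBu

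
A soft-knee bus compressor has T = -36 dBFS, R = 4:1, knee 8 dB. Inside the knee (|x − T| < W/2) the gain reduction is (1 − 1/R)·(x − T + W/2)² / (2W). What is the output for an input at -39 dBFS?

x − T + W/2 = -39 − (-36) + 4 = 1.
GR = (1 − 1/4) × 1² / 16 = 0.75 × 1 / 16 = 0.046875 dB.
Output = -39 − 0.046875 = -39.046875 dBFS.

-39.046875 dBFS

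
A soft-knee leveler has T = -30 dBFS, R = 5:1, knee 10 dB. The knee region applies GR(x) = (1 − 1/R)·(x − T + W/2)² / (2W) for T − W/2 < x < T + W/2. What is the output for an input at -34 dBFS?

-34.04 dBFS

x − T + W/2 = -34 − (-30) + 5 = 1.
GR = (1 − 1/5) × 1² / 20 = 0.8 × 1 / 20 = 0.04 dB.
Output = -34 − 0.04 = -34.04 dBFS.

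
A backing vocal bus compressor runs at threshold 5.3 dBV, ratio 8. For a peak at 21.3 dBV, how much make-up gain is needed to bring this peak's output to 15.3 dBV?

Overshoot 16 dB → 16/8 = 2 dB after compression, so the compressed level is 5.3 + 2 = 7.3 dBV.
Make-up = target − compressed = 15.3 − 7.3 = 8 dB.

8 dB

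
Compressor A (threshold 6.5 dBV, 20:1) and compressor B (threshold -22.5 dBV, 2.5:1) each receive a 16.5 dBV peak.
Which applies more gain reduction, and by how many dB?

A: 10 dB over, compressed to 0.5 dB over, so 9.5 dB of GR.
B: 39 dB over, compressed to 15.6 dB over, so 23.4 dB of GR.
B applies 13.9 dB more gain reduction.

B, by 13.9 dB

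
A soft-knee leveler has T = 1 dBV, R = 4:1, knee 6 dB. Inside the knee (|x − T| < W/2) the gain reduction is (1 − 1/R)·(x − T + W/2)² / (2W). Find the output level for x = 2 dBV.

x − T + W/2 = 2 − 1 + 3 = 4.
GR = (1 − 1/4) × 4² / 12 = 0.75 × 16 / 12 = 1 dB.
Output = 2 − 1 = 1 dBV.

1 dBV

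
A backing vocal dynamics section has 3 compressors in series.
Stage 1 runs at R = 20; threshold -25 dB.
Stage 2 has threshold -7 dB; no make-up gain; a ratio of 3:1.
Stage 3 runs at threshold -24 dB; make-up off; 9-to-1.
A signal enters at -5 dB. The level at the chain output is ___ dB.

-24 dB

Stage 1: -5 dB is 20 dB over -25 dB; at 20:1 that becomes 1 dB over, giving -24 dB.
Stage 2: below threshold (-24 ≤ -7); passes unchanged; output -24 dB.
Stage 3: below threshold (-24 ≤ -24); passes unchanged; output -24 dB.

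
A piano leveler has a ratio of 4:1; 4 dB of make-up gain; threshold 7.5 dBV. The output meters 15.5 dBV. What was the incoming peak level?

23.5 dBV

Stripping the +4 dB make-up gives 11.5 dBV at the gain stage.
That's 4 dB above the 7.5 dBV threshold.
Input overshoot = R × output overshoot = 16 dB → input = 7.5 + 16 = 23.5 dBV.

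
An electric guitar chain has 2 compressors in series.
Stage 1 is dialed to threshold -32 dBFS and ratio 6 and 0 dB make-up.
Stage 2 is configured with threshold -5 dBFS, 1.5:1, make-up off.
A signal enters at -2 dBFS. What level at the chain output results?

Stage 1: -2 dBFS is 30 dB over -32 dBFS; at 6:1 that becomes 5 dB over, giving -27 dBFS.
Stage 2: -27 dBFS is at or below the -5 dBFS threshold — no compression; output -27 dBFS.

-27 dBFS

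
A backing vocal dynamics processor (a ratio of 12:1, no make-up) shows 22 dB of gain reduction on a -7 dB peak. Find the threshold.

-31 dB

Gain reduction = -7 − (-29) = 22 dB; output overshoot = GR / (R − 1) = 22 / 11 = 2 dB.
Threshold = output − output overshoot = -29 − 2 = -31 dB.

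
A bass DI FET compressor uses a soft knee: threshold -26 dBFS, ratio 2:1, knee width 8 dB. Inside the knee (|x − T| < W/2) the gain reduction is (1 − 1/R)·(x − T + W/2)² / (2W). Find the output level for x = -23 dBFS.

-24.53125 dBFS

x − T + W/2 = -23 − (-26) + 4 = 7.
GR = (1 − 1/2) × 7² / 16 = 0.5 × 49 / 16 = 1.53125 dB.
Output = -23 − 1.53125 = -24.53125 dBFS.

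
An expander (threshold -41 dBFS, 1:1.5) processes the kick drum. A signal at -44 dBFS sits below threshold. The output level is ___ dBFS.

Undershoot = (-41) − (-44) = 3 dB.
At 1:1.5, that expands to 4.5 dB under threshold.
Output = -41 − 4.5 = -45.5 dBFS.

-45.5 dBFS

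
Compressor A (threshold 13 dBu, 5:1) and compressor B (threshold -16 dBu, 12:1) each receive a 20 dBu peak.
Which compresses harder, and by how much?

B, by 27.4 dB

A: overshoot 7 dB → output overshoot 1.4 dB → GR 5.6 dB.
B: overshoot 36 dB → output overshoot 3 dB → GR 33 dB.
Difference: 27.4 dB in favour of B.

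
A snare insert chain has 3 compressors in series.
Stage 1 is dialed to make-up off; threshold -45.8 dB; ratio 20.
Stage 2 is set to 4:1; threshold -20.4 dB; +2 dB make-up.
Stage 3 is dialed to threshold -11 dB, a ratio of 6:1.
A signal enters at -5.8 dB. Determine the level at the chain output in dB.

-41.8 dB

Stage 1: -5.8 dB is 40 dB over -45.8 dB; at 20:1 that becomes 2 dB over, giving -43.8 dB.
Stage 2: -43.8 dB ≤ -20.4 dB, so stage 2 doesn't engage; make-up brings it to -41.8 dB.
Stage 3: -41.8 dB is at or below the -11 dB threshold — no compression; output -41.8 dB.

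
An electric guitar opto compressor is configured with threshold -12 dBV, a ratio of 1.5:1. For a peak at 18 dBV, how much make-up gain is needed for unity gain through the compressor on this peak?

10 dB

Overshoot 30 dB → 30/1.5 = 20 dB after compression, so the compressed level is -12 + 20 = 8 dBV.
Make-up = target − compressed = 18 − 8 = 10 dB.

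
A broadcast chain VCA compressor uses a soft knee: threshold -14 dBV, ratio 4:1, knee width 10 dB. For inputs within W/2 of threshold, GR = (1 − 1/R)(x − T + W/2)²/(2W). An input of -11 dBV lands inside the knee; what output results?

-13.4 dBV

x − T + W/2 = -11 − (-14) + 5 = 8.
GR = (1 − 1/4) × 8² / 20 = 0.75 × 64 / 20 = 2.4 dB.
Output = -11 − 2.4 = -13.4 dBV.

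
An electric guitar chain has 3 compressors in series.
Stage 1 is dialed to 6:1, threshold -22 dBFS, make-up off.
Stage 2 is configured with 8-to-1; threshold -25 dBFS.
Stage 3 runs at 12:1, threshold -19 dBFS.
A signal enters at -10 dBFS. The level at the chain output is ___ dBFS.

-24.375 dBFS

Stage 1: overshoot 12 dB → 12/6 = 2 dB → -20 dBFS.
Stage 2: 5 dB above -25 dBFS, reduced 8:1 to 0.625 dB above → -24.375 dBFS.
Stage 3: -24.375 dBFS is at or below the -19 dBFS threshold — no compression; output -24.375 dBFS.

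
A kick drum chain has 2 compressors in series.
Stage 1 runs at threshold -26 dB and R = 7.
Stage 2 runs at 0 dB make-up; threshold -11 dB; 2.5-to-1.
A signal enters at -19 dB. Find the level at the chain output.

Stage 1: 7 dB above -26 dB, reduced 7:1 to 1 dB above → -25 dB.
Stage 2: -25 dB ≤ -11 dB, so stage 2 doesn't engage; output -25 dB.

-25 dB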